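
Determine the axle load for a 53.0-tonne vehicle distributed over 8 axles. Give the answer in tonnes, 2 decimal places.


Load per axle = total weight / number of axles
Load = 53.0 / 8
Load = 6.63 tonnes

6.63


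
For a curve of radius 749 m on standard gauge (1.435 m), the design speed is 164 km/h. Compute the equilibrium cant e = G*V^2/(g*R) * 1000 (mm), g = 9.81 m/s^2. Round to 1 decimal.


Convert speed: V = 164 / 3.6 = 45.5556 m/s
Apply formula: e = 1.435 * 45.5556^2 / (9.81 * 749)
e = 1.435 * 2075.3086 / 7347.69
e = 0.405307 m = 405.3 mm

405.3


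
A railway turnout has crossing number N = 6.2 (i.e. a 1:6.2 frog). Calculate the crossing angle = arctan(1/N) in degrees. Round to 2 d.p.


1/N = 1/6.2 = 0.16129
angle = arctan(0.16129) = 0.159913 rad
angle = 0.159913 * 180/pi = 9.16 degrees

9.16


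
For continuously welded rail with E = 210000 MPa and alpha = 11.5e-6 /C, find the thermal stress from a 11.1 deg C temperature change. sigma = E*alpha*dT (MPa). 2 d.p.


sigma = E * alpha * dT
sigma = 210000 * 11.5e-6 * 11.1
sigma = 2.415 * 11.1
sigma = 26.81 MPa

26.81


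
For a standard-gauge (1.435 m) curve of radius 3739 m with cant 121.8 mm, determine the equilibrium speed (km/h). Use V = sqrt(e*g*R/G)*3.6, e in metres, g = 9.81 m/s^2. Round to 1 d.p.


Convert cant: e = 121.8 mm = 0.1218 m
V_ms = sqrt(0.1218 * 9.81 * 3739 / 1.435)
V_ms = sqrt(3113.292029) = 55.7969 m/s
V = 55.7969 * 3.6 = 200.9 km/h

200.9


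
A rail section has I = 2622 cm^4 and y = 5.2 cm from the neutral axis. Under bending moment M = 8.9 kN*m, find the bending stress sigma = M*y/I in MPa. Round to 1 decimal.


Convert units:
M = 8.9 kN*m = 8900000 N*mm
y = 5.2 cm = 52 mm
I = 2622 cm^4 = 26220000 mm^4
sigma = 8900000 * 52 / 26220000
sigma = 17.7 MPa

17.7


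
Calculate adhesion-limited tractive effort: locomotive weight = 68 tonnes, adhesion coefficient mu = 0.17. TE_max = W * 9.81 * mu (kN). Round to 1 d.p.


TE_max = W * g * mu
TE_max = 68 * 9.81 * 0.17
TE_max = 667.08 * 0.17
TE_max = 113.4 kN

113.4


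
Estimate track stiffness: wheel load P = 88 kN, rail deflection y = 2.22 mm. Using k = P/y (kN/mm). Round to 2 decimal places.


Track stiffness k = P / y
k = 88 / 2.22
k = 39.64 kN/mm

39.64


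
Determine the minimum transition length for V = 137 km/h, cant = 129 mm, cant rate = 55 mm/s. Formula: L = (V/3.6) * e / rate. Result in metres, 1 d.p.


Convert speed: V = 137 / 3.6 = 38.0556 m/s
L = 38.0556 * 129 / 55
L = 4909.1667 / 55
L = 89.3 m

89.3


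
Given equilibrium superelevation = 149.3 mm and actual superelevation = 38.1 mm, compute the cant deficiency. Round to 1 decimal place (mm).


Cant deficiency = equilibrium cant - actual cant
CD = 149.3 - 38.1
CD = 111.2 mm

111.2


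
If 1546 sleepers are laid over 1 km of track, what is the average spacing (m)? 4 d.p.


Spacing = 1000 m / number of sleepers
Spacing = 1000 / 1546
Spacing = 0.6468 m

0.6468


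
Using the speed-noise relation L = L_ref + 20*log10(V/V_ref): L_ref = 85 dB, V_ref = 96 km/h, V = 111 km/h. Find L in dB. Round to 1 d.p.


V/V_ref = 111 / 96 = 1.15625
log10(1.15625) = 0.063052
20 * 0.063052 = 1.261
L = 85 + 1.261 = 86.3 dB

86.3


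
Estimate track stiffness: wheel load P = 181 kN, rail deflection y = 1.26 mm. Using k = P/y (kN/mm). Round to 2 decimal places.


Track stiffness k = P / y
k = 181 / 1.26
k = 143.65 kN/mm

143.65


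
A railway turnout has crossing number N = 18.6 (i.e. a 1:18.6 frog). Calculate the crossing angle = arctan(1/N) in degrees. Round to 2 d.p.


1/N = 1/18.6 = 0.053763
angle = arctan(0.053763) = 0.053712 rad
angle = 0.053712 * 180/pi = 3.08 degrees

3.08


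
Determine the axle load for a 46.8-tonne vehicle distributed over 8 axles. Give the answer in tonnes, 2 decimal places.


Load per axle = total weight / number of axles
Load = 46.8 / 8
Load = 5.85 tonnes

5.85


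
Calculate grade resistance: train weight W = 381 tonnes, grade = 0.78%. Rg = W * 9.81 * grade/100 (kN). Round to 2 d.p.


Rg = W * 9.81 * grade / 100
Rg = 381 * 9.81 * 0.78 / 100
Rg = 3737.61 * 0.0078
Rg = 29.15 kN

29.15


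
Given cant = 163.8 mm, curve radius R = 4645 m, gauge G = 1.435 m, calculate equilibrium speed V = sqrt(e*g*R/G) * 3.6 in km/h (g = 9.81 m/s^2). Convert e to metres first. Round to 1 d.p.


Convert cant: e = 163.8 mm = 0.1638 m
V_ms = sqrt(0.1638 * 9.81 * 4645 / 1.435)
V_ms = sqrt(5201.357707) = 72.1204 m/s
V = 72.1204 * 3.6 = 259.6 km/h

259.6


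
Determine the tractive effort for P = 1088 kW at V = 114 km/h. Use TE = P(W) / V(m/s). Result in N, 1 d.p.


Convert: P = 1088 kW = 1088000 W
V = 114 / 3.6 = 31.6667 m/s
TE = 1088000 / 31.6667
TE = 34357.9 N

34357.9


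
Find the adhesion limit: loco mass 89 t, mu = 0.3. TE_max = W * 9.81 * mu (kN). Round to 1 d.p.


TE_max = W * g * mu
TE_max = 89 * 9.81 * 0.3
TE_max = 873.09 * 0.3
TE_max = 261.9 kN

261.9


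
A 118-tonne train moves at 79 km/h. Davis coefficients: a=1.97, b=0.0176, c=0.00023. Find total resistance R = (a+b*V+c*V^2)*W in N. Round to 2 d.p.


b*V = 0.0176 * 79 = 1.3904
c*V^2 = 0.00023 * 6241 = 1.43543
R_per_t = 1.97 + 1.3904 + 1.43543 = 4.79583 N/t
R_total = 4.79583 * 118 = 565.91 N

565.91


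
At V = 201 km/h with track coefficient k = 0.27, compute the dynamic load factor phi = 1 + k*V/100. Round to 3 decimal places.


phi = 1 + k * V / 100
phi = 1 + 0.27 * 201 / 100
phi = 1 + 0.5427
phi = 1.543

1.543


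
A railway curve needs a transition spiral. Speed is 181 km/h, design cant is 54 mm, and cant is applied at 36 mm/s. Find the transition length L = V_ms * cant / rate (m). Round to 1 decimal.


Convert speed: V = 181 / 3.6 = 50.2778 m/s
L = 50.2778 * 54 / 36
L = 2715.0 / 36
L = 75.4 m

75.4


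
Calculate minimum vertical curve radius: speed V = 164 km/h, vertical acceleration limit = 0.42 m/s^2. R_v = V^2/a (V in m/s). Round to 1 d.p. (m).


Convert speed: V = 164 / 3.6 = 45.5556 m/s
V^2 = 2075.3086 m^2/s^2
R_v = 2075.3086 / 0.42
R_v = 4941.2 m

4941.2


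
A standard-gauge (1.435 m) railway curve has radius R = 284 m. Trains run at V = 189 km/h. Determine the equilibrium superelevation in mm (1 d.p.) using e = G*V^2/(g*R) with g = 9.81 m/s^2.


Convert speed: V = 189 / 3.6 = 52.5 m/s
Apply formula: e = 1.435 * 52.5^2 / (9.81 * 284)
e = 1.435 * 2756.25 / 2786.04
e = 1.419656 m = 1419.7 mm

1419.7


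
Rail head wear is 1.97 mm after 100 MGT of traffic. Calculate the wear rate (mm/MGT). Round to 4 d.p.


Wear rate = total wear / cumulative tonnage
Rate = 1.97 / 100
Rate = 0.0197 mm/MGT

0.0197


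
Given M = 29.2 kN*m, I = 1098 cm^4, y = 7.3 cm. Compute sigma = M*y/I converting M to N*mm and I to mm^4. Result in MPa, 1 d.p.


Convert units:
M = 29.2 kN*m = 29200000 N*mm
y = 7.3 cm = 73 mm
I = 1098 cm^4 = 10980000 mm^4
sigma = 29200000 * 73 / 10980000
sigma = 194.1 MPa

194.1


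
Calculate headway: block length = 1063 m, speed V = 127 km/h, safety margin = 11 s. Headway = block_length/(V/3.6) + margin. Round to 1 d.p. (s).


V = 127 / 3.6 = 35.2778 m/s
Block traversal time = 1063 / 35.2778 = 30.1323 s
Headway = 30.1323 + 11
Headway = 41.1 s

41.1


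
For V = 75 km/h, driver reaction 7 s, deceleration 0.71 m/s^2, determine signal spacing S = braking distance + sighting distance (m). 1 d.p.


V = 75 / 3.6 = 20.8333 m/s
Braking distance = 20.8333^2 / (2*0.71) = 305.6534 m
Sighting distance = 20.8333 * 7 = 145.8333 m
S = 305.6534 + 145.8333 = 451.5 m

451.5


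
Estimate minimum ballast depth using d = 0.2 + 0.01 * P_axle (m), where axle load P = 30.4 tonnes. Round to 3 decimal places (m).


d = 0.2 + 0.01 * 30.4
d = 0.2 + 0.304
d = 0.504 m

0.504


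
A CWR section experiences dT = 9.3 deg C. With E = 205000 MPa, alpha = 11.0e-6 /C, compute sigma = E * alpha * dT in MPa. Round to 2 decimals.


sigma = E * alpha * dT
sigma = 205000 * 11.0e-6 * 9.3
sigma = 2.255 * 9.3
sigma = 20.97 MPa

20.97


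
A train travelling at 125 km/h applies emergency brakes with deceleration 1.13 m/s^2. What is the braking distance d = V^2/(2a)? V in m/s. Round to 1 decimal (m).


Convert speed: V = 125 / 3.6 = 34.7222 m/s
V^2 = 1205.6327
d = 1205.6327 / (2 * 1.13)
d = 1205.6327 / 2.26
d = 533.5 m

533.5


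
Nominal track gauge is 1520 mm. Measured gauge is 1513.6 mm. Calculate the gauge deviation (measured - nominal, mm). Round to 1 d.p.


Deviation = measured - nominal
Deviation = 1513.6 - 1520
Deviation = -6.4 mm

-6.4


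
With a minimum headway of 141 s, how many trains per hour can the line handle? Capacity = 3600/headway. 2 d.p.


Capacity = 3600 / headway
Capacity = 3600 / 141
Capacity = 25.53 trains/hour

25.53


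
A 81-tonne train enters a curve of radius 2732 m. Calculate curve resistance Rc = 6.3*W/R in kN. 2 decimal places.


Rc = 6.3 * W / R
Rc = 6.3 * 81 / 2732
Rc = 510.3 / 2732
Rc = 0.19 kN

0.19


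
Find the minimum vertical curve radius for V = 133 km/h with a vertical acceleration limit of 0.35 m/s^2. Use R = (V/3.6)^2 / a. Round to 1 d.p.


Convert speed: V = 133 / 3.6 = 36.9444 m/s
V^2 = 1364.892 m^2/s^2
R_v = 1364.892 / 0.35
R_v = 3899.7 m

3899.7


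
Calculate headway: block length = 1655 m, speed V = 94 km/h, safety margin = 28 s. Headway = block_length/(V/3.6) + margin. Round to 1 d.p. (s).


V = 94 / 3.6 = 26.1111 m/s
Block traversal time = 1655 / 26.1111 = 63.383 s
Headway = 63.383 + 28
Headway = 91.4 s

91.4


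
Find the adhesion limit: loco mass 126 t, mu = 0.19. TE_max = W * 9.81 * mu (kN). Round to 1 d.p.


TE_max = W * g * mu
TE_max = 126 * 9.81 * 0.19
TE_max = 1236.06 * 0.19
TE_max = 234.9 kN

234.9


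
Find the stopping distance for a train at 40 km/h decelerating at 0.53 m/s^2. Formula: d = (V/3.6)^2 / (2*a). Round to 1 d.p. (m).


Convert speed: V = 40 / 3.6 = 11.1111 m/s
V^2 = 123.4568
d = 123.4568 / (2 * 0.53)
d = 123.4568 / 1.06
d = 116.5 m

116.5


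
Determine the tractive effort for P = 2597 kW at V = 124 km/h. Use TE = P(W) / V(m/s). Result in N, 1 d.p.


Convert: P = 2597 kW = 2597000 W
V = 124 / 3.6 = 34.4444 m/s
TE = 2597000 / 34.4444
TE = 75396.8 N

75396.8


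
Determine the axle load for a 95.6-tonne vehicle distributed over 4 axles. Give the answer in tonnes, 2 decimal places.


Load per axle = total weight / number of axles
Load = 95.6 / 4
Load = 23.90 tonnes

23.90


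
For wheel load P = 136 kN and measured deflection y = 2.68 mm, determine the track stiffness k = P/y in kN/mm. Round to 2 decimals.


Track stiffness k = P / y
k = 136 / 2.68
k = 50.75 kN/mm

50.75


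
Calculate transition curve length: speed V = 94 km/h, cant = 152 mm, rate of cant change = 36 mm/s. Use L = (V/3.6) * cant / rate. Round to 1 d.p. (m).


Convert speed: V = 94 / 3.6 = 26.1111 m/s
L = 26.1111 * 152 / 36
L = 3968.8889 / 36
L = 110.2 m

110.2


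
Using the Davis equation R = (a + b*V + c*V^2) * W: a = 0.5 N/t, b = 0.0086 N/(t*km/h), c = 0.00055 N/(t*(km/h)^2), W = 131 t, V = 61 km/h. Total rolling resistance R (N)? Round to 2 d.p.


b*V = 0.0086 * 61 = 0.5246
c*V^2 = 0.00055 * 3721 = 2.04655
R_per_t = 0.5 + 0.5246 + 2.04655 = 3.07115 N/t
R_total = 3.07115 * 131 = 402.32 N

402.32


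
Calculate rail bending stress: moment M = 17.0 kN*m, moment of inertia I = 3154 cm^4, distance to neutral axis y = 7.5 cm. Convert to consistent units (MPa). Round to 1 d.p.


Convert units:
M = 17.0 kN*m = 17000000 N*mm
y = 7.5 cm = 75 mm
I = 3154 cm^4 = 31540000 mm^4
sigma = 17000000 * 75 / 31540000
sigma = 40.4 MPa

40.4


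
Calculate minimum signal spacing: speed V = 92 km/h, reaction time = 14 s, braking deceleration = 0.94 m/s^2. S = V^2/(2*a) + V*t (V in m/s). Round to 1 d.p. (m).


V = 92 / 3.6 = 25.5556 m/s
Braking distance = 25.5556^2 / (2*0.94) = 347.3864 m
Sighting distance = 25.5556 * 14 = 357.7778 m
S = 347.3864 + 357.7778 = 705.2 m

705.2


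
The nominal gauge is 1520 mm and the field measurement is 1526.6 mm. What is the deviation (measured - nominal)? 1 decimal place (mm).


Deviation = measured - nominal
Deviation = 1526.6 - 1520
Deviation = 6.6 mm

6.6


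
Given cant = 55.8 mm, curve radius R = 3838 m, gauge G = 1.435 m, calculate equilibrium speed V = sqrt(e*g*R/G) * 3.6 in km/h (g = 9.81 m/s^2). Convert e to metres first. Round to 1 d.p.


Convert cant: e = 55.8 mm = 0.0558 m
V_ms = sqrt(0.0558 * 9.81 * 3838 / 1.435)
V_ms = sqrt(1464.051236) = 38.2629 m/s
V = 38.2629 * 3.6 = 137.7 km/h

137.7


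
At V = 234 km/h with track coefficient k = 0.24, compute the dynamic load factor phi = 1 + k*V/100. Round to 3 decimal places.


phi = 1 + k * V / 100
phi = 1 + 0.24 * 234 / 100
phi = 1 + 0.5616
phi = 1.562

1.562


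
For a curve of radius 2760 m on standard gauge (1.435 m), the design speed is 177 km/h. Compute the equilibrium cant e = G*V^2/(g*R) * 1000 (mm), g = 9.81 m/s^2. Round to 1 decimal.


Convert speed: V = 177 / 3.6 = 49.1667 m/s
Apply formula: e = 1.435 * 49.1667^2 / (9.81 * 2760)
e = 1.435 * 2417.3611 / 27075.6
e = 0.12812 m = 128.1 mm

128.1


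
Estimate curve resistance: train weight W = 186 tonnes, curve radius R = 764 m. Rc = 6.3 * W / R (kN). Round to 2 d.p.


Rc = 6.3 * W / R
Rc = 6.3 * 186 / 764
Rc = 1171.8 / 764
Rc = 1.53 kN

1.53


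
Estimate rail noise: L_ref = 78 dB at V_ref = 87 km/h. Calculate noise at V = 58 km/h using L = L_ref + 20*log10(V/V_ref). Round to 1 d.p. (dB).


V/V_ref = 58 / 87 = 0.666667
log10(0.666667) = -0.176091
20 * -0.176091 = -3.5218
L = 78 + -3.5218 = 74.5 dB

74.5


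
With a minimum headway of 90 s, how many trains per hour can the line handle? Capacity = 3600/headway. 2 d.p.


Capacity = 3600 / headway
Capacity = 3600 / 90
Capacity = 40.00 trains/hour

40.00


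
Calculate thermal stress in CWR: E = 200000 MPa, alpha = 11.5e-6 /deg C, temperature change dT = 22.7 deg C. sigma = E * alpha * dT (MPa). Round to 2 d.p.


sigma = E * alpha * dT
sigma = 200000 * 11.5e-6 * 22.7
sigma = 2.3 * 22.7
sigma = 52.21 MPa

52.21


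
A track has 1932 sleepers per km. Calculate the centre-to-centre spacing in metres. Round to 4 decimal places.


Spacing = 1000 m / number of sleepers
Spacing = 1000 / 1932
Spacing = 0.5176 m

0.5176


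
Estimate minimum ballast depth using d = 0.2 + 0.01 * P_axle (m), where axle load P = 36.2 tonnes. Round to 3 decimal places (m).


d = 0.2 + 0.01 * 36.2
d = 0.2 + 0.362
d = 0.562 m

0.562


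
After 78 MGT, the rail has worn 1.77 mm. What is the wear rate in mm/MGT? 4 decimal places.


Wear rate = total wear / cumulative tonnage
Rate = 1.77 / 78
Rate = 0.0227 mm/MGT

0.0227


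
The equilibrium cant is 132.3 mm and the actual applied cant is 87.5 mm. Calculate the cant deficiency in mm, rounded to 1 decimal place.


Cant deficiency = equilibrium cant - actual cant
CD = 132.3 - 87.5
CD = 44.8 mm

44.8


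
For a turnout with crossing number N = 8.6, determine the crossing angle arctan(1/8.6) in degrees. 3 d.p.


1/N = 1/8.6 = 0.116279
angle = arctan(0.116279) = 0.115759 rad
angle = 0.115759 * 180/pi = 6.633 degrees

6.633


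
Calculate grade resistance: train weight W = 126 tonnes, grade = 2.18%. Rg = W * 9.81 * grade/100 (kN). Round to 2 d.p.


Rg = W * 9.81 * grade / 100
Rg = 126 * 9.81 * 2.18 / 100
Rg = 1236.06 * 0.0218
Rg = 26.95 kN

26.95


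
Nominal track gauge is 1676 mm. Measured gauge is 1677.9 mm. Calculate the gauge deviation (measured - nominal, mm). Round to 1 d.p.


Deviation = measured - nominal
Deviation = 1677.9 - 1676
Deviation = 1.9 mm

1.9


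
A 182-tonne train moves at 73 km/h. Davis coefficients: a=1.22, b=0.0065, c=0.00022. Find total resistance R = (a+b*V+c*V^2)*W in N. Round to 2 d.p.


b*V = 0.0065 * 73 = 0.4745
c*V^2 = 0.00022 * 5329 = 1.17238
R_per_t = 1.22 + 0.4745 + 1.17238 = 2.86688 N/t
R_total = 2.86688 * 182 = 521.77 N

521.77


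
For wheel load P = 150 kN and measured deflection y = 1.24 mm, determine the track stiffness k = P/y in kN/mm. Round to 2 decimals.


Track stiffness k = P / y
k = 150 / 1.24
k = 120.97 kN/mm

120.97


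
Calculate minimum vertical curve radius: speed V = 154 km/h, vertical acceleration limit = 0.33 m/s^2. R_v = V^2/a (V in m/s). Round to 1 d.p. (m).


Convert speed: V = 154 / 3.6 = 42.7778 m/s
V^2 = 1829.9383 m^2/s^2
R_v = 1829.9383 / 0.33
R_v = 5545.3 m

5545.3


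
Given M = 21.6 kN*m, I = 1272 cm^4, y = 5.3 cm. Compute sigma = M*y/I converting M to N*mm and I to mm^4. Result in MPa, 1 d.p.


Convert units:
M = 21.6 kN*m = 21600000 N*mm
y = 5.3 cm = 53 mm
I = 1272 cm^4 = 12720000 mm^4
sigma = 21600000 * 53 / 12720000
sigma = 90.0 MPa

90.0


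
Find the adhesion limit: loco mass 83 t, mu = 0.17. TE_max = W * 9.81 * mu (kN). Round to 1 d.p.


TE_max = W * g * mu
TE_max = 83 * 9.81 * 0.17
TE_max = 814.23 * 0.17
TE_max = 138.4 kN

138.4


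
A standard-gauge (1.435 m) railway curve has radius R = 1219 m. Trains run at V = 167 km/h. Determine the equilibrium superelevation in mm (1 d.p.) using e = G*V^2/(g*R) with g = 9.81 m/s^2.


Convert speed: V = 167 / 3.6 = 46.3889 m/s
Apply formula: e = 1.435 * 46.3889^2 / (9.81 * 1219)
e = 1.435 * 2151.929 / 11958.39
e = 0.25823 m = 258.2 mm

258.2


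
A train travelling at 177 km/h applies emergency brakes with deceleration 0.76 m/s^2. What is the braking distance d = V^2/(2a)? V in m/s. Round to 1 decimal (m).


Convert speed: V = 177 / 3.6 = 49.1667 m/s
V^2 = 2417.3611
d = 2417.3611 / (2 * 0.76)
d = 2417.3611 / 1.52
d = 1590.4 m

1590.4


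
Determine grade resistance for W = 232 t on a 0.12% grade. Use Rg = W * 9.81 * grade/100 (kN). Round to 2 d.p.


Rg = W * 9.81 * grade / 100
Rg = 232 * 9.81 * 0.12 / 100
Rg = 2275.92 * 0.0012
Rg = 2.73 kN

2.73


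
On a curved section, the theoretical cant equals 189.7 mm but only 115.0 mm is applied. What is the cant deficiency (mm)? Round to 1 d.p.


Cant deficiency = equilibrium cant - actual cant
CD = 189.7 - 115.0
CD = 74.7 mm

74.7


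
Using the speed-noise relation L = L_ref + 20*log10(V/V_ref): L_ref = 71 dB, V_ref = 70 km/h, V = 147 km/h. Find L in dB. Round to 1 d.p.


V/V_ref = 147 / 70 = 2.1
log10(2.1) = 0.322219
20 * 0.322219 = 6.4444
L = 71 + 6.4444 = 77.4 dB

77.4


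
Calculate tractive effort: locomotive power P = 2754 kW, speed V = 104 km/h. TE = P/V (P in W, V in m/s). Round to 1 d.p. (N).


Convert: P = 2754 kW = 2754000 W
V = 104 / 3.6 = 28.8889 m/s
TE = 2754000 / 28.8889
TE = 95330.8 N

95330.8


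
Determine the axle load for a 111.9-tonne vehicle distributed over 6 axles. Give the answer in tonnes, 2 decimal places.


Load per axle = total weight / number of axles
Load = 111.9 / 6
Load = 18.65 tonnes

18.65


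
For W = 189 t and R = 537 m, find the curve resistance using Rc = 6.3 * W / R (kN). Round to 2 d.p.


Rc = 6.3 * W / R
Rc = 6.3 * 189 / 537
Rc = 1190.7 / 537
Rc = 2.22 kN

2.22


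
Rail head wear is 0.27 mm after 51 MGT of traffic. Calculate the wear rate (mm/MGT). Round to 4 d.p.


Wear rate = total wear / cumulative tonnage
Rate = 0.27 / 51
Rate = 0.0053 mm/MGT

0.0053


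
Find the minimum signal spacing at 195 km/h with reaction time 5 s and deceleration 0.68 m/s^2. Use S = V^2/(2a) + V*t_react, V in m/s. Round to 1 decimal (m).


V = 195 / 3.6 = 54.1667 m/s
Braking distance = 54.1667^2 / (2*0.68) = 2157.3734 m
Sighting distance = 54.1667 * 5 = 270.8333 m
S = 2157.3734 + 270.8333 = 2428.2 m

2428.2


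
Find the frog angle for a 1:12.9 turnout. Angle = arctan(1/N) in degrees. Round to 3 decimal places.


1/N = 1/12.9 = 0.077519
angle = arctan(0.077519) = 0.077365 rad
angle = 0.077365 * 180/pi = 4.433 degrees

4.433


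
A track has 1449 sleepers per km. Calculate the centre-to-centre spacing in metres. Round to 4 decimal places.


Spacing = 1000 m / number of sleepers
Spacing = 1000 / 1449
Spacing = 0.6901 m

0.6901


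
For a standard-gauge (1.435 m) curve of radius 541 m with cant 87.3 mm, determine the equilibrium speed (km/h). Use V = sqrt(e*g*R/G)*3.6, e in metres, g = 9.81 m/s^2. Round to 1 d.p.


Convert cant: e = 87.3 mm = 0.0873 m
V_ms = sqrt(0.0873 * 9.81 * 541 / 1.435)
V_ms = sqrt(322.870685) = 17.9686 m/s
V = 17.9686 * 3.6 = 64.7 km/h

64.7


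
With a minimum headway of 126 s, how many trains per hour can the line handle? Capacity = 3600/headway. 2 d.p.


Capacity = 3600 / headway
Capacity = 3600 / 126
Capacity = 28.57 trains/hour

28.57


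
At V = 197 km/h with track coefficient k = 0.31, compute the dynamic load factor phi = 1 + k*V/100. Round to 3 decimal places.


phi = 1 + k * V / 100
phi = 1 + 0.31 * 197 / 100
phi = 1 + 0.6107
phi = 1.611

1.611


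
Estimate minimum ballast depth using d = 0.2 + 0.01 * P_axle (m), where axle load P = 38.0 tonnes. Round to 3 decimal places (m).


d = 0.2 + 0.01 * 38.0
d = 0.2 + 0.38
d = 0.580 m

0.580


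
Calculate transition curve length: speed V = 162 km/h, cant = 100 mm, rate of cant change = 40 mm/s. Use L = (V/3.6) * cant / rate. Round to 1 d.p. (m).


Convert speed: V = 162 / 3.6 = 45.0 m/s
L = 45.0 * 100 / 40
L = 4500.0 / 40
L = 112.5 m

112.5


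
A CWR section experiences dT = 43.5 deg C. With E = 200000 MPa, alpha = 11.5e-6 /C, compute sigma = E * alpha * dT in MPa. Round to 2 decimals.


sigma = E * alpha * dT
sigma = 200000 * 11.5e-6 * 43.5
sigma = 2.3 * 43.5
sigma = 100.05 MPa

100.05


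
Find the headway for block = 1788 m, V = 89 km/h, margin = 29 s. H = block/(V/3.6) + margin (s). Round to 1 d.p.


V = 89 / 3.6 = 24.7222 m/s
Block traversal time = 1788 / 24.7222 = 72.3236 s
Headway = 72.3236 + 29
Headway = 101.3 s

101.3


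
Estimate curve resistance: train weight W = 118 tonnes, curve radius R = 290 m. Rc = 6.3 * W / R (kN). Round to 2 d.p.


Rc = 6.3 * W / R
Rc = 6.3 * 118 / 290
Rc = 743.4 / 290
Rc = 2.56 kN

2.56


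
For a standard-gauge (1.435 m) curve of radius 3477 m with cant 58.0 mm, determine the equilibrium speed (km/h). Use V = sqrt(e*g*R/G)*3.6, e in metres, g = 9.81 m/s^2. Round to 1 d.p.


Convert cant: e = 58.0 mm = 0.0580 m
V_ms = sqrt(0.0580 * 9.81 * 3477 / 1.435)
V_ms = sqrt(1378.636557) = 37.13 m/s
V = 37.13 * 3.6 = 133.7 km/h

133.7


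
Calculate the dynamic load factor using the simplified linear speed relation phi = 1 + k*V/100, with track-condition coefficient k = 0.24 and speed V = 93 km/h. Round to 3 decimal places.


phi = 1 + k * V / 100
phi = 1 + 0.24 * 93 / 100
phi = 1 + 0.2232
phi = 1.223

1.223


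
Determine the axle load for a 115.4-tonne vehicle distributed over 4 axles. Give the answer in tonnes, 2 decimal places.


Load per axle = total weight / number of axles
Load = 115.4 / 4
Load = 28.85 tonnes

28.85


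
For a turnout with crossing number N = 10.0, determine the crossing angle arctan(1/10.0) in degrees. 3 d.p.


1/N = 1/10.0 = 0.1
angle = arctan(0.1) = 0.099669 rad
angle = 0.099669 * 180/pi = 5.711 degrees

5.711


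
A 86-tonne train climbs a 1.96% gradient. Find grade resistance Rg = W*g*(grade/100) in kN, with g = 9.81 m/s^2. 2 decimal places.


Rg = W * 9.81 * grade / 100
Rg = 86 * 9.81 * 1.96 / 100
Rg = 843.66 * 0.0196
Rg = 16.54 kN

16.54


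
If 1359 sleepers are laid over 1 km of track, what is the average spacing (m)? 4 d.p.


Spacing = 1000 m / number of sleepers
Spacing = 1000 / 1359
Spacing = 0.7358 m

0.7358


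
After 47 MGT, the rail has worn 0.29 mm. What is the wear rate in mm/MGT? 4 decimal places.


Wear rate = total wear / cumulative tonnage
Rate = 0.29 / 47
Rate = 0.0062 mm/MGT

0.0062


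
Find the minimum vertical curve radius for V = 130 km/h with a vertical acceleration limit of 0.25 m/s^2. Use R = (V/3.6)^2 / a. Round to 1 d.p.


Convert speed: V = 130 / 3.6 = 36.1111 m/s
V^2 = 1304.0123 m^2/s^2
R_v = 1304.0123 / 0.25
R_v = 5216.0 m

5216.0


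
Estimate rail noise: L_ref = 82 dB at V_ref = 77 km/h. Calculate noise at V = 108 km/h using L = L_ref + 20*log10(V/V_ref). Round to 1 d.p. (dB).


V/V_ref = 108 / 77 = 1.402597
log10(1.402597) = 0.146933
20 * 0.146933 = 2.9387
L = 82 + 2.9387 = 84.9 dB

84.9


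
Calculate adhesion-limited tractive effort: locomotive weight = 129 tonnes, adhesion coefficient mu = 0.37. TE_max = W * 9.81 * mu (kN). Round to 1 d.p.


TE_max = W * g * mu
TE_max = 129 * 9.81 * 0.37
TE_max = 1265.49 * 0.37
TE_max = 468.2 kN

468.2


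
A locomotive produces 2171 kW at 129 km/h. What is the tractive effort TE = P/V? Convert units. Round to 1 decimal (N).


Convert: P = 2171 kW = 2171000 W
V = 129 / 3.6 = 35.8333 m/s
TE = 2171000 / 35.8333
TE = 60586.0 N

60586.0


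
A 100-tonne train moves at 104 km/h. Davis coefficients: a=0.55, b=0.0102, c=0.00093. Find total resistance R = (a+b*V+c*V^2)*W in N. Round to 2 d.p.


b*V = 0.0102 * 104 = 1.0608
c*V^2 = 0.00093 * 10816 = 10.05888
R_per_t = 0.55 + 1.0608 + 10.05888 = 11.66968 N/t
R_total = 11.66968 * 100 = 1166.97 N

1166.97


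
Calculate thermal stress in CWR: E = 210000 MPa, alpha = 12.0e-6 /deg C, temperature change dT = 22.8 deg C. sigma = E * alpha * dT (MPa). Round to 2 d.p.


sigma = E * alpha * dT
sigma = 210000 * 12.0e-6 * 22.8
sigma = 2.52 * 22.8
sigma = 57.46 MPa

57.46


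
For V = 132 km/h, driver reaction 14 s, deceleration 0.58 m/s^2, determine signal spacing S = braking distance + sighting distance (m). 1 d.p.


V = 132 / 3.6 = 36.6667 m/s
Braking distance = 36.6667^2 / (2*0.58) = 1159.0038 m
Sighting distance = 36.6667 * 14 = 513.3333 m
S = 1159.0038 + 513.3333 = 1672.3 m

1672.3


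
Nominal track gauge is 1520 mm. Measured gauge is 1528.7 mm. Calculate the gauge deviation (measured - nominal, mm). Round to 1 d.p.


Deviation = measured - nominal
Deviation = 1528.7 - 1520
Deviation = 8.7 mm

8.7


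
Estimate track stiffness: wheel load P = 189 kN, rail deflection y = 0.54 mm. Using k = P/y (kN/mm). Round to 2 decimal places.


Track stiffness k = P / y
k = 189 / 0.54
k = 350.00 kN/mm

350.00


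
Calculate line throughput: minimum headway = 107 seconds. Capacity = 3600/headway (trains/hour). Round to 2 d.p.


Capacity = 3600 / headway
Capacity = 3600 / 107
Capacity = 33.64 trains/hour

33.64


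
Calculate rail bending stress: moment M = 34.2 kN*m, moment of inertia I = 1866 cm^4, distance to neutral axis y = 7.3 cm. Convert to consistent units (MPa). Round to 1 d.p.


Convert units:
M = 34.2 kN*m = 34200000 N*mm
y = 7.3 cm = 73 mm
I = 1866 cm^4 = 18660000 mm^4
sigma = 34200000 * 73 / 18660000
sigma = 133.8 MPa

133.8


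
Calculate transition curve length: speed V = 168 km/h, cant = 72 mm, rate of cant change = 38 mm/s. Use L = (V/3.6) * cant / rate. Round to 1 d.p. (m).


Convert speed: V = 168 / 3.6 = 46.6667 m/s
L = 46.6667 * 72 / 38
L = 3360.0 / 38
L = 88.4 m

88.4


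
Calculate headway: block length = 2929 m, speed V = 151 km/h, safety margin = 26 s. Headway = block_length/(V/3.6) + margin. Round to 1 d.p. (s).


V = 151 / 3.6 = 41.9444 m/s
Block traversal time = 2929 / 41.9444 = 69.8305 s
Headway = 69.8305 + 26
Headway = 95.8 s

95.8


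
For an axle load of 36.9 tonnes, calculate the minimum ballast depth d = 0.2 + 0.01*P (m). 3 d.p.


d = 0.2 + 0.01 * 36.9
d = 0.2 + 0.369
d = 0.569 m

0.569


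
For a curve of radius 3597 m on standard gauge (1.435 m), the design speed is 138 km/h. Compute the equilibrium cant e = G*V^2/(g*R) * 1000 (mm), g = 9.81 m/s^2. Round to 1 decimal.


Convert speed: V = 138 / 3.6 = 38.3333 m/s
Apply formula: e = 1.435 * 38.3333^2 / (9.81 * 3597)
e = 1.435 * 1469.4444 / 35286.57
e = 0.059758 m = 59.8 mm

59.8


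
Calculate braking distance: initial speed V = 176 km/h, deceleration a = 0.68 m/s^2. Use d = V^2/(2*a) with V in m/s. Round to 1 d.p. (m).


Convert speed: V = 176 / 3.6 = 48.8889 m/s
V^2 = 2390.1235
d = 2390.1235 / (2 * 0.68)
d = 2390.1235 / 1.36
d = 1757.4 m

1757.4


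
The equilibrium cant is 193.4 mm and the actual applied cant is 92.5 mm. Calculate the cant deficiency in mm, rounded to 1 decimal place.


Cant deficiency = equilibrium cant - actual cant
CD = 193.4 - 92.5
CD = 100.9 mm

100.9


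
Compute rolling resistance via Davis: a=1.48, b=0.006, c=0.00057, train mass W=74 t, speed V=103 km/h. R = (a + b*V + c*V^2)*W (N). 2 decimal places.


b*V = 0.006 * 103 = 0.618
c*V^2 = 0.00057 * 10609 = 6.04713
R_per_t = 1.48 + 0.618 + 6.04713 = 8.14513 N/t
R_total = 8.14513 * 74 = 602.74 N

602.74


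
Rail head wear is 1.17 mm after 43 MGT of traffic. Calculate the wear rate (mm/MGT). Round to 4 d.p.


Wear rate = total wear / cumulative tonnage
Rate = 1.17 / 43
Rate = 0.0272 mm/MGT

0.0272


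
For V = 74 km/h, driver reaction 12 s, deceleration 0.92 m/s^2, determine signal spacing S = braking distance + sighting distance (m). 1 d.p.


V = 74 / 3.6 = 20.5556 m/s
Braking distance = 20.5556^2 / (2*0.92) = 229.6363 m
Sighting distance = 20.5556 * 12 = 246.6667 m
S = 229.6363 + 246.6667 = 476.3 m

476.3


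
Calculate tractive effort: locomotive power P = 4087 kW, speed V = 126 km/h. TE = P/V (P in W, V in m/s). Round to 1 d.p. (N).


Convert: P = 4087 kW = 4087000 W
V = 126 / 3.6 = 35.0 m/s
TE = 4087000 / 35.0
TE = 116771.4 N

116771.4


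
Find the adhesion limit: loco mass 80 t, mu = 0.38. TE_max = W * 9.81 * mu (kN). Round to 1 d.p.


TE_max = W * g * mu
TE_max = 80 * 9.81 * 0.38
TE_max = 784.8 * 0.38
TE_max = 298.2 kN

298.2


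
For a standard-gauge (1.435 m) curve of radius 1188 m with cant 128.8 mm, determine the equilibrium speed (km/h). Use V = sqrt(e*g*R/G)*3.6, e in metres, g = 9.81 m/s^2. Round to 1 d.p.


Convert cant: e = 128.8 mm = 0.1288 m
V_ms = sqrt(0.1288 * 9.81 * 1188 / 1.435)
V_ms = sqrt(1046.042693) = 32.3426 m/s
V = 32.3426 * 3.6 = 116.4 km/h

116.4


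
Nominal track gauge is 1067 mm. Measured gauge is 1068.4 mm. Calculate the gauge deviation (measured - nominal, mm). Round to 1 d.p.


Deviation = measured - nominal
Deviation = 1068.4 - 1067
Deviation = 1.4 mm

1.4


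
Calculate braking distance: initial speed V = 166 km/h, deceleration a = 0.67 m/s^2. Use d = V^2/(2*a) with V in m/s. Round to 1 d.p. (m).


Convert speed: V = 166 / 3.6 = 46.1111 m/s
V^2 = 2126.2346
d = 2126.2346 / (2 * 0.67)
d = 2126.2346 / 1.34
d = 1586.7 m

1586.7


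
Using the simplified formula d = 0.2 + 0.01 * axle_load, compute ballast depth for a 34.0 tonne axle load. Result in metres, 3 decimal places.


d = 0.2 + 0.01 * 34.0
d = 0.2 + 0.34
d = 0.540 m

0.540


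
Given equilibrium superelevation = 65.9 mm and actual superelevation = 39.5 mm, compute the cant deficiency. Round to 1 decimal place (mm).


Cant deficiency = equilibrium cant - actual cant
CD = 65.9 - 39.5
CD = 26.4 mm

26.4


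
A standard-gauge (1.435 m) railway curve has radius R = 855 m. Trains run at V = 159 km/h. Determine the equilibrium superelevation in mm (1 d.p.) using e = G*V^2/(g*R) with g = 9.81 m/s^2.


Convert speed: V = 159 / 3.6 = 44.1667 m/s
Apply formula: e = 1.435 * 44.1667^2 / (9.81 * 855)
e = 1.435 * 1950.6944 / 8387.55
e = 0.333738 m = 333.7 mm

333.7


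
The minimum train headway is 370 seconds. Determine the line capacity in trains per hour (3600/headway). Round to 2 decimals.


Capacity = 3600 / headway
Capacity = 3600 / 370
Capacity = 9.73 trains/hour

9.73


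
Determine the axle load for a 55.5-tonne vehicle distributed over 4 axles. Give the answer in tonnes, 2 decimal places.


Load per axle = total weight / number of axles
Load = 55.5 / 4
Load = 13.88 tonnes

13.88


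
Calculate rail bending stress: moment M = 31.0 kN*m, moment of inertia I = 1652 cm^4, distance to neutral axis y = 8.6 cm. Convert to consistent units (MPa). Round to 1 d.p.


Convert units:
M = 31.0 kN*m = 31000000 N*mm
y = 8.6 cm = 86 mm
I = 1652 cm^4 = 16520000 mm^4
sigma = 31000000 * 86 / 16520000
sigma = 161.4 MPa

161.4


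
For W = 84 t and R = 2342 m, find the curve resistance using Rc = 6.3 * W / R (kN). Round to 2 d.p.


Rc = 6.3 * W / R
Rc = 6.3 * 84 / 2342
Rc = 529.2 / 2342
Rc = 0.23 kN

0.23


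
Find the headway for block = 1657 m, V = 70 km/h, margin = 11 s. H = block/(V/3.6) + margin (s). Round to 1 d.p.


V = 70 / 3.6 = 19.4444 m/s
Block traversal time = 1657 / 19.4444 = 85.2171 s
Headway = 85.2171 + 11
Headway = 96.2 s

96.2


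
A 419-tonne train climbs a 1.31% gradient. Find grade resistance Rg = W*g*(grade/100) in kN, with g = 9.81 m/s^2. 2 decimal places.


Rg = W * 9.81 * grade / 100
Rg = 419 * 9.81 * 1.31 / 100
Rg = 4110.39 * 0.0131
Rg = 53.85 kN

53.85


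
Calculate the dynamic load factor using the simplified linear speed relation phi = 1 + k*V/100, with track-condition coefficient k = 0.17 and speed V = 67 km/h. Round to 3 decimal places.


phi = 1 + k * V / 100
phi = 1 + 0.17 * 67 / 100
phi = 1 + 0.1139
phi = 1.114

1.114


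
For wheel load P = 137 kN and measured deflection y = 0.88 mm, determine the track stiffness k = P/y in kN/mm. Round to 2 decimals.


Track stiffness k = P / y
k = 137 / 0.88
k = 155.68 kN/mm

155.68


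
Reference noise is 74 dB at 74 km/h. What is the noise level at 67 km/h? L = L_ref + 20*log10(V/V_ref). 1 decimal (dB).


V/V_ref = 67 / 74 = 0.905405
log10(0.905405) = -0.043157
20 * -0.043157 = -0.8631
L = 74 + -0.8631 = 73.1 dB

73.1


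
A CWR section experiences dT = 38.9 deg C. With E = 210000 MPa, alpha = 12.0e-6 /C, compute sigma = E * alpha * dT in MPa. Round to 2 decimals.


sigma = E * alpha * dT
sigma = 210000 * 12.0e-6 * 38.9
sigma = 2.52 * 38.9
sigma = 98.03 MPa

98.03


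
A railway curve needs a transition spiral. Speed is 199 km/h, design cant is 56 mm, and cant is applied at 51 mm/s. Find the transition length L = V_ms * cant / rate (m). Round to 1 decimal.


Convert speed: V = 199 / 3.6 = 55.2778 m/s
L = 55.2778 * 56 / 51
L = 3095.5556 / 51
L = 60.7 m

60.7


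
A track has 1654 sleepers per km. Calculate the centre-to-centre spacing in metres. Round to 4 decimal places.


Spacing = 1000 m / number of sleepers
Spacing = 1000 / 1654
Spacing = 0.6046 m

0.6046


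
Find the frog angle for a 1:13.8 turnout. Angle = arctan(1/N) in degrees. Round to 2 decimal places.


1/N = 1/13.8 = 0.072464
angle = arctan(0.072464) = 0.072337 rad
angle = 0.072337 * 180/pi = 4.14 degrees

4.14


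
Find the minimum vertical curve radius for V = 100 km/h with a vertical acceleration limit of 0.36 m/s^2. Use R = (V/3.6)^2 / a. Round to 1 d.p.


Convert speed: V = 100 / 3.6 = 27.7778 m/s
V^2 = 771.6049 m^2/s^2
R_v = 771.6049 / 0.36
R_v = 2143.3 m

2143.3


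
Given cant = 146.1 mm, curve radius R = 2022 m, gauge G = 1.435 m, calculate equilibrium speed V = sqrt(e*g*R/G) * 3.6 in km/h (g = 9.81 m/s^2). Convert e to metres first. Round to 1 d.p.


Convert cant: e = 146.1 mm = 0.1461 m
V_ms = sqrt(0.1461 * 9.81 * 2022 / 1.435)
V_ms = sqrt(2019.521465) = 44.9391 m/s
V = 44.9391 * 3.6 = 161.8 km/h

161.8


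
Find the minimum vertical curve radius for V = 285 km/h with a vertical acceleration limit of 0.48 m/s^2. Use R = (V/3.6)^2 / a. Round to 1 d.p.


Convert speed: V = 285 / 3.6 = 79.1667 m/s
V^2 = 6267.3611 m^2/s^2
R_v = 6267.3611 / 0.48
R_v = 13057.0 m

13057.0


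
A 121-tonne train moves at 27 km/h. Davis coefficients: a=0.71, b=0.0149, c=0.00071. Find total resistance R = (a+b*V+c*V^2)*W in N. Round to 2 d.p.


b*V = 0.0149 * 27 = 0.4023
c*V^2 = 0.00071 * 729 = 0.51759
R_per_t = 0.71 + 0.4023 + 0.51759 = 1.62989 N/t
R_total = 1.62989 * 121 = 197.22 N

197.22


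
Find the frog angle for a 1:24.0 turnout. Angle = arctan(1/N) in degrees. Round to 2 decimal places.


1/N = 1/24.0 = 0.041667
angle = arctan(0.041667) = 0.041643 rad
angle = 0.041643 * 180/pi = 2.39 degrees

2.39


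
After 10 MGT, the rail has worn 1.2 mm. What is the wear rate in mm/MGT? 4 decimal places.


Wear rate = total wear / cumulative tonnage
Rate = 1.2 / 10
Rate = 0.1200 mm/MGT

0.1200


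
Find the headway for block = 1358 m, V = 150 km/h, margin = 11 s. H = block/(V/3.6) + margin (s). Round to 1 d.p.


V = 150 / 3.6 = 41.6667 m/s
Block traversal time = 1358 / 41.6667 = 32.592 s
Headway = 32.592 + 11
Headway = 43.6 s

43.6


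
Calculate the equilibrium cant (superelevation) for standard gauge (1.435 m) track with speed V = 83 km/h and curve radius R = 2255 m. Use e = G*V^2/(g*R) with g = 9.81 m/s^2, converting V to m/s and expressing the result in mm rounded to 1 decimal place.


Convert speed: V = 83 / 3.6 = 23.0556 m/s
Apply formula: e = 1.435 * 23.0556^2 / (9.81 * 2255)
e = 1.435 * 531.5586 / 22121.55
e = 0.034482 m = 34.5 mm

34.5


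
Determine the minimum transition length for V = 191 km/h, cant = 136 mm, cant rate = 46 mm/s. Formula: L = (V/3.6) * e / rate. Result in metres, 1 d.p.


Convert speed: V = 191 / 3.6 = 53.0556 m/s
L = 53.0556 * 136 / 46
L = 7215.5556 / 46
L = 156.9 m

156.9


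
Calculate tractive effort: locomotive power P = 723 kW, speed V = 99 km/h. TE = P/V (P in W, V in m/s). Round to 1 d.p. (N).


Convert: P = 723 kW = 723000 W
V = 99 / 3.6 = 27.5 m/s
TE = 723000 / 27.5
TE = 26290.9 N

26290.9


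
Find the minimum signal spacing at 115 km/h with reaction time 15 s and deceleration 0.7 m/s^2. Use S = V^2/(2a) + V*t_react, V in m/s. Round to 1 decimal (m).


V = 115 / 3.6 = 31.9444 m/s
Braking distance = 31.9444^2 / (2*0.7) = 728.8911 m
Sighting distance = 31.9444 * 15 = 479.1667 m
S = 728.8911 + 479.1667 = 1208.1 m

1208.1


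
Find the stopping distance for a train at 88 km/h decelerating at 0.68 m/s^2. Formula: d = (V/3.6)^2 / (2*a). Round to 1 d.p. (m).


Convert speed: V = 88 / 3.6 = 24.4444 m/s
V^2 = 597.5309
d = 597.5309 / (2 * 0.68)
d = 597.5309 / 1.36
d = 439.4 m

439.4


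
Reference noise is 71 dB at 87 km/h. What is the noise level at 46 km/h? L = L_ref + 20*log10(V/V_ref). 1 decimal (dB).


V/V_ref = 46 / 87 = 0.528736
log10(0.528736) = -0.276761
20 * -0.276761 = -5.5352
L = 71 + -5.5352 = 65.5 dB

65.5


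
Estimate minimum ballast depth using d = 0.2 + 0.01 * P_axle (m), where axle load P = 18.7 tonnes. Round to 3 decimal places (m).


d = 0.2 + 0.01 * 18.7
d = 0.2 + 0.187
d = 0.387 m

0.387


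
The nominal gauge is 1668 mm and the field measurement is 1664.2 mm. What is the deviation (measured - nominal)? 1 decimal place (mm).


Deviation = measured - nominal
Deviation = 1664.2 - 1668
Deviation = -3.8 mm

-3.8


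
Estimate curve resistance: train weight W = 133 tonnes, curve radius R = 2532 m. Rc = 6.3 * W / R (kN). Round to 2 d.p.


Rc = 6.3 * W / R
Rc = 6.3 * 133 / 2532
Rc = 837.9 / 2532
Rc = 0.33 kN

0.33


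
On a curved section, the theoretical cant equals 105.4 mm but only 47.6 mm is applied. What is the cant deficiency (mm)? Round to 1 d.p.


Cant deficiency = equilibrium cant - actual cant
CD = 105.4 - 47.6
CD = 57.8 mm

57.8


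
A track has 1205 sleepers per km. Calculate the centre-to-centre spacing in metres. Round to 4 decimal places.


Spacing = 1000 m / number of sleepers
Spacing = 1000 / 1205
Spacing = 0.8299 m

0.8299


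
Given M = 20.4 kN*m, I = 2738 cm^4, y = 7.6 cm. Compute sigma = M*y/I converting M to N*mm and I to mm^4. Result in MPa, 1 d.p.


Convert units:
M = 20.4 kN*m = 20400000 N*mm
y = 7.6 cm = 76 mm
I = 2738 cm^4 = 27380000 mm^4
sigma = 20400000 * 76 / 27380000
sigma = 56.6 MPa

56.6


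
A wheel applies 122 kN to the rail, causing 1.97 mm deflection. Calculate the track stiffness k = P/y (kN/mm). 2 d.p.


Track stiffness k = P / y
k = 122 / 1.97
k = 61.93 kN/mm

61.93


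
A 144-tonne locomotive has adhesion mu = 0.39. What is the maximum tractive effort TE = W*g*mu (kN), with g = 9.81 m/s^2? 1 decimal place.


TE_max = W * g * mu
TE_max = 144 * 9.81 * 0.39
TE_max = 1412.64 * 0.39
TE_max = 550.9 kN

550.9


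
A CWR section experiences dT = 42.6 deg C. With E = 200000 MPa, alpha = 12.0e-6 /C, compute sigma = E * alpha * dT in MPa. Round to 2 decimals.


sigma = E * alpha * dT
sigma = 200000 * 12.0e-6 * 42.6
sigma = 2.4 * 42.6
sigma = 102.24 MPa

102.24
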